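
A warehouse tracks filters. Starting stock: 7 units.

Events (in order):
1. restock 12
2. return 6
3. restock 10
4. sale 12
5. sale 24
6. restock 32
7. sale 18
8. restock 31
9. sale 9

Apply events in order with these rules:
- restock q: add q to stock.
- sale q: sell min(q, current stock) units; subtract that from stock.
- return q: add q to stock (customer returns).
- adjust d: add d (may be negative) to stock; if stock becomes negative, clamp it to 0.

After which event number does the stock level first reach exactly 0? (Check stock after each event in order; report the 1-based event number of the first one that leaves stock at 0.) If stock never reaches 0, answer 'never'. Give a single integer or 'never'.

Answer: 5

Derivation:
Processing events:
Start: stock = 7
  Event 1 (restock 12): 7 + 12 = 19
  Event 2 (return 6): 19 + 6 = 25
  Event 3 (restock 10): 25 + 10 = 35
  Event 4 (sale 12): sell min(12,35)=12. stock: 35 - 12 = 23. total_sold = 12
  Event 5 (sale 24): sell min(24,23)=23. stock: 23 - 23 = 0. total_sold = 35
  Event 6 (restock 32): 0 + 32 = 32
  Event 7 (sale 18): sell min(18,32)=18. stock: 32 - 18 = 14. total_sold = 53
  Event 8 (restock 31): 14 + 31 = 45
  Event 9 (sale 9): sell min(9,45)=9. stock: 45 - 9 = 36. total_sold = 62
Final: stock = 36, total_sold = 62

First zero at event 5.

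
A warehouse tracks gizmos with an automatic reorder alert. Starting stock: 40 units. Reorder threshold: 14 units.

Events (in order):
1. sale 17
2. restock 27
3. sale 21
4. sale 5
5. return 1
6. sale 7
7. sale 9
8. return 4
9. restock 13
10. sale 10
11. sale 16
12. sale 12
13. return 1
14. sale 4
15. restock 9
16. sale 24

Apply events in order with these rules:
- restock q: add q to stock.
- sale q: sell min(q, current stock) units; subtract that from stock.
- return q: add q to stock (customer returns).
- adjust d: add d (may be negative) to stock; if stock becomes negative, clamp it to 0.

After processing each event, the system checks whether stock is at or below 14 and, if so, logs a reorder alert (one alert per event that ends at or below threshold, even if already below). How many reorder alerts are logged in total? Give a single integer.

Processing events:
Start: stock = 40
  Event 1 (sale 17): sell min(17,40)=17. stock: 40 - 17 = 23. total_sold = 17
  Event 2 (restock 27): 23 + 27 = 50
  Event 3 (sale 21): sell min(21,50)=21. stock: 50 - 21 = 29. total_sold = 38
  Event 4 (sale 5): sell min(5,29)=5. stock: 29 - 5 = 24. total_sold = 43
  Event 5 (return 1): 24 + 1 = 25
  Event 6 (sale 7): sell min(7,25)=7. stock: 25 - 7 = 18. total_sold = 50
  Event 7 (sale 9): sell min(9,18)=9. stock: 18 - 9 = 9. total_sold = 59
  Event 8 (return 4): 9 + 4 = 13
  Event 9 (restock 13): 13 + 13 = 26
  Event 10 (sale 10): sell min(10,26)=10. stock: 26 - 10 = 16. total_sold = 69
  Event 11 (sale 16): sell min(16,16)=16. stock: 16 - 16 = 0. total_sold = 85
  Event 12 (sale 12): sell min(12,0)=0. stock: 0 - 0 = 0. total_sold = 85
  Event 13 (return 1): 0 + 1 = 1
  Event 14 (sale 4): sell min(4,1)=1. stock: 1 - 1 = 0. total_sold = 86
  Event 15 (restock 9): 0 + 9 = 9
  Event 16 (sale 24): sell min(24,9)=9. stock: 9 - 9 = 0. total_sold = 95
Final: stock = 0, total_sold = 95

Checking against threshold 14:
  After event 1: stock=23 > 14
  After event 2: stock=50 > 14
  After event 3: stock=29 > 14
  After event 4: stock=24 > 14
  After event 5: stock=25 > 14
  After event 6: stock=18 > 14
  After event 7: stock=9 <= 14 -> ALERT
  After event 8: stock=13 <= 14 -> ALERT
  After event 9: stock=26 > 14
  After event 10: stock=16 > 14
  After event 11: stock=0 <= 14 -> ALERT
  After event 12: stock=0 <= 14 -> ALERT
  After event 13: stock=1 <= 14 -> ALERT
  After event 14: stock=0 <= 14 -> ALERT
  After event 15: stock=9 <= 14 -> ALERT
  After event 16: stock=0 <= 14 -> ALERT
Alert events: [7, 8, 11, 12, 13, 14, 15, 16]. Count = 8

Answer: 8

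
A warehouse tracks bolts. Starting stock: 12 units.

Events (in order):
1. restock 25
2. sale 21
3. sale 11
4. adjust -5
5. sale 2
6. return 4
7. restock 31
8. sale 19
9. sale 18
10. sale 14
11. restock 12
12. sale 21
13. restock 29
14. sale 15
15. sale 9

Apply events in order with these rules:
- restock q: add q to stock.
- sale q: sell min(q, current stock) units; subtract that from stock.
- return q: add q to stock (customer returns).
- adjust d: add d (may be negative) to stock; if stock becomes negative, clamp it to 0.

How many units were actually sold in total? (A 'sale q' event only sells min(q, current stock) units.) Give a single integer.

Processing events:
Start: stock = 12
  Event 1 (restock 25): 12 + 25 = 37
  Event 2 (sale 21): sell min(21,37)=21. stock: 37 - 21 = 16. total_sold = 21
  Event 3 (sale 11): sell min(11,16)=11. stock: 16 - 11 = 5. total_sold = 32
  Event 4 (adjust -5): 5 + -5 = 0
  Event 5 (sale 2): sell min(2,0)=0. stock: 0 - 0 = 0. total_sold = 32
  Event 6 (return 4): 0 + 4 = 4
  Event 7 (restock 31): 4 + 31 = 35
  Event 8 (sale 19): sell min(19,35)=19. stock: 35 - 19 = 16. total_sold = 51
  Event 9 (sale 18): sell min(18,16)=16. stock: 16 - 16 = 0. total_sold = 67
  Event 10 (sale 14): sell min(14,0)=0. stock: 0 - 0 = 0. total_sold = 67
  Event 11 (restock 12): 0 + 12 = 12
  Event 12 (sale 21): sell min(21,12)=12. stock: 12 - 12 = 0. total_sold = 79
  Event 13 (restock 29): 0 + 29 = 29
  Event 14 (sale 15): sell min(15,29)=15. stock: 29 - 15 = 14. total_sold = 94
  Event 15 (sale 9): sell min(9,14)=9. stock: 14 - 9 = 5. total_sold = 103
Final: stock = 5, total_sold = 103

Answer: 103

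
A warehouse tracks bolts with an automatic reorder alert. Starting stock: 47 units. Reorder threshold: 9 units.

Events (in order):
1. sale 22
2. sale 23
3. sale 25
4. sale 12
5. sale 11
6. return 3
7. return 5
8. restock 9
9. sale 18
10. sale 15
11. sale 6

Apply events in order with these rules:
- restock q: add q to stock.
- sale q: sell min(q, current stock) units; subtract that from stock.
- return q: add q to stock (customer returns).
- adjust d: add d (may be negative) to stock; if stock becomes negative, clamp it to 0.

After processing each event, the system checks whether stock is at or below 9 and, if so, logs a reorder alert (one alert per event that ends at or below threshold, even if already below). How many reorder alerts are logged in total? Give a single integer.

Answer: 9

Derivation:
Processing events:
Start: stock = 47
  Event 1 (sale 22): sell min(22,47)=22. stock: 47 - 22 = 25. total_sold = 22
  Event 2 (sale 23): sell min(23,25)=23. stock: 25 - 23 = 2. total_sold = 45
  Event 3 (sale 25): sell min(25,2)=2. stock: 2 - 2 = 0. total_sold = 47
  Event 4 (sale 12): sell min(12,0)=0. stock: 0 - 0 = 0. total_sold = 47
  Event 5 (sale 11): sell min(11,0)=0. stock: 0 - 0 = 0. total_sold = 47
  Event 6 (return 3): 0 + 3 = 3
  Event 7 (return 5): 3 + 5 = 8
  Event 8 (restock 9): 8 + 9 = 17
  Event 9 (sale 18): sell min(18,17)=17. stock: 17 - 17 = 0. total_sold = 64
  Event 10 (sale 15): sell min(15,0)=0. stock: 0 - 0 = 0. total_sold = 64
  Event 11 (sale 6): sell min(6,0)=0. stock: 0 - 0 = 0. total_sold = 64
Final: stock = 0, total_sold = 64

Checking against threshold 9:
  After event 1: stock=25 > 9
  After event 2: stock=2 <= 9 -> ALERT
  After event 3: stock=0 <= 9 -> ALERT
  After event 4: stock=0 <= 9 -> ALERT
  After event 5: stock=0 <= 9 -> ALERT
  After event 6: stock=3 <= 9 -> ALERT
  After event 7: stock=8 <= 9 -> ALERT
  After event 8: stock=17 > 9
  After event 9: stock=0 <= 9 -> ALERT
  After event 10: stock=0 <= 9 -> ALERT
  After event 11: stock=0 <= 9 -> ALERT
Alert events: [2, 3, 4, 5, 6, 7, 9, 10, 11]. Count = 9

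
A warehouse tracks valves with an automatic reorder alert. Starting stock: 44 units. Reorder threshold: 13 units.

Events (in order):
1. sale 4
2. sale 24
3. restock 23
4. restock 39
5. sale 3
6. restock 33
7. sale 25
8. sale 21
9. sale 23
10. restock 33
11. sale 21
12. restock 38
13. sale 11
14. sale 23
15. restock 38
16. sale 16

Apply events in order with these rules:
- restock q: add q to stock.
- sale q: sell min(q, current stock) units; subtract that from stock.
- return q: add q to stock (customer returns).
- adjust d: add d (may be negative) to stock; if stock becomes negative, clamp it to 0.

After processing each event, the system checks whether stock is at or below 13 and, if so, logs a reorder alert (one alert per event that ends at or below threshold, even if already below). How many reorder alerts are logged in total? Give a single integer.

Processing events:
Start: stock = 44
  Event 1 (sale 4): sell min(4,44)=4. stock: 44 - 4 = 40. total_sold = 4
  Event 2 (sale 24): sell min(24,40)=24. stock: 40 - 24 = 16. total_sold = 28
  Event 3 (restock 23): 16 + 23 = 39
  Event 4 (restock 39): 39 + 39 = 78
  Event 5 (sale 3): sell min(3,78)=3. stock: 78 - 3 = 75. total_sold = 31
  Event 6 (restock 33): 75 + 33 = 108
  Event 7 (sale 25): sell min(25,108)=25. stock: 108 - 25 = 83. total_sold = 56
  Event 8 (sale 21): sell min(21,83)=21. stock: 83 - 21 = 62. total_sold = 77
  Event 9 (sale 23): sell min(23,62)=23. stock: 62 - 23 = 39. total_sold = 100
  Event 10 (restock 33): 39 + 33 = 72
  Event 11 (sale 21): sell min(21,72)=21. stock: 72 - 21 = 51. total_sold = 121
  Event 12 (restock 38): 51 + 38 = 89
  Event 13 (sale 11): sell min(11,89)=11. stock: 89 - 11 = 78. total_sold = 132
  Event 14 (sale 23): sell min(23,78)=23. stock: 78 - 23 = 55. total_sold = 155
  Event 15 (restock 38): 55 + 38 = 93
  Event 16 (sale 16): sell min(16,93)=16. stock: 93 - 16 = 77. total_sold = 171
Final: stock = 77, total_sold = 171

Checking against threshold 13:
  After event 1: stock=40 > 13
  After event 2: stock=16 > 13
  After event 3: stock=39 > 13
  After event 4: stock=78 > 13
  After event 5: stock=75 > 13
  After event 6: stock=108 > 13
  After event 7: stock=83 > 13
  After event 8: stock=62 > 13
  After event 9: stock=39 > 13
  After event 10: stock=72 > 13
  After event 11: stock=51 > 13
  After event 12: stock=89 > 13
  After event 13: stock=78 > 13
  After event 14: stock=55 > 13
  After event 15: stock=93 > 13
  After event 16: stock=77 > 13
Alert events: []. Count = 0

Answer: 0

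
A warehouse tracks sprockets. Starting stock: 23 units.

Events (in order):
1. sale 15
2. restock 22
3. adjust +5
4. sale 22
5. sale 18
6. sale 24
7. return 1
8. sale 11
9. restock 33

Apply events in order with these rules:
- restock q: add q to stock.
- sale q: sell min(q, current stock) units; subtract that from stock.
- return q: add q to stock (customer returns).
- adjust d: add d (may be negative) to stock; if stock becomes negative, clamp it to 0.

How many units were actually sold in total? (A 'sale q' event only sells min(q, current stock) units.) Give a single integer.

Answer: 51

Derivation:
Processing events:
Start: stock = 23
  Event 1 (sale 15): sell min(15,23)=15. stock: 23 - 15 = 8. total_sold = 15
  Event 2 (restock 22): 8 + 22 = 30
  Event 3 (adjust +5): 30 + 5 = 35
  Event 4 (sale 22): sell min(22,35)=22. stock: 35 - 22 = 13. total_sold = 37
  Event 5 (sale 18): sell min(18,13)=13. stock: 13 - 13 = 0. total_sold = 50
  Event 6 (sale 24): sell min(24,0)=0. stock: 0 - 0 = 0. total_sold = 50
  Event 7 (return 1): 0 + 1 = 1
  Event 8 (sale 11): sell min(11,1)=1. stock: 1 - 1 = 0. total_sold = 51
  Event 9 (restock 33): 0 + 33 = 33
Final: stock = 33, total_sold = 51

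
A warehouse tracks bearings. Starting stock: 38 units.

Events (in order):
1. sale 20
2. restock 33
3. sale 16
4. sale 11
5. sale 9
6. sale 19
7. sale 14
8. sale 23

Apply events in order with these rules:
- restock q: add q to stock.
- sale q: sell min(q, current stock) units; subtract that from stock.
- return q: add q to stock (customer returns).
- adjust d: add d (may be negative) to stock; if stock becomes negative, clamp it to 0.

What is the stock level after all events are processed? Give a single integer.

Answer: 0

Derivation:
Processing events:
Start: stock = 38
  Event 1 (sale 20): sell min(20,38)=20. stock: 38 - 20 = 18. total_sold = 20
  Event 2 (restock 33): 18 + 33 = 51
  Event 3 (sale 16): sell min(16,51)=16. stock: 51 - 16 = 35. total_sold = 36
  Event 4 (sale 11): sell min(11,35)=11. stock: 35 - 11 = 24. total_sold = 47
  Event 5 (sale 9): sell min(9,24)=9. stock: 24 - 9 = 15. total_sold = 56
  Event 6 (sale 19): sell min(19,15)=15. stock: 15 - 15 = 0. total_sold = 71
  Event 7 (sale 14): sell min(14,0)=0. stock: 0 - 0 = 0. total_sold = 71
  Event 8 (sale 23): sell min(23,0)=0. stock: 0 - 0 = 0. total_sold = 71
Final: stock = 0, total_sold = 71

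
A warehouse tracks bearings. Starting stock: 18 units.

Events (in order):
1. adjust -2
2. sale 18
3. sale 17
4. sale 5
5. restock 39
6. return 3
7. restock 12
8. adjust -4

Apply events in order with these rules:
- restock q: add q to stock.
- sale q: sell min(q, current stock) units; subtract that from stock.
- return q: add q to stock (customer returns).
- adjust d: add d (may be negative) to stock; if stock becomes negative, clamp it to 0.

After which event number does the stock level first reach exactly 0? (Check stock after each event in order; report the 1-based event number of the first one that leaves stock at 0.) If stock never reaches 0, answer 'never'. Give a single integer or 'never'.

Answer: 2

Derivation:
Processing events:
Start: stock = 18
  Event 1 (adjust -2): 18 + -2 = 16
  Event 2 (sale 18): sell min(18,16)=16. stock: 16 - 16 = 0. total_sold = 16
  Event 3 (sale 17): sell min(17,0)=0. stock: 0 - 0 = 0. total_sold = 16
  Event 4 (sale 5): sell min(5,0)=0. stock: 0 - 0 = 0. total_sold = 16
  Event 5 (restock 39): 0 + 39 = 39
  Event 6 (return 3): 39 + 3 = 42
  Event 7 (restock 12): 42 + 12 = 54
  Event 8 (adjust -4): 54 + -4 = 50
Final: stock = 50, total_sold = 16

First zero at event 2.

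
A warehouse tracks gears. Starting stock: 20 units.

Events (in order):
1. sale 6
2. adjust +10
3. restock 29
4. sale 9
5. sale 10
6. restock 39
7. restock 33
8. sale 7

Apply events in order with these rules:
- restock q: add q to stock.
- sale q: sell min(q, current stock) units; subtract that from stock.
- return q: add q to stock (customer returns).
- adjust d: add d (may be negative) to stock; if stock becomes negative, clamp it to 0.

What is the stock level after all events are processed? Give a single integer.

Answer: 99

Derivation:
Processing events:
Start: stock = 20
  Event 1 (sale 6): sell min(6,20)=6. stock: 20 - 6 = 14. total_sold = 6
  Event 2 (adjust +10): 14 + 10 = 24
  Event 3 (restock 29): 24 + 29 = 53
  Event 4 (sale 9): sell min(9,53)=9. stock: 53 - 9 = 44. total_sold = 15
  Event 5 (sale 10): sell min(10,44)=10. stock: 44 - 10 = 34. total_sold = 25
  Event 6 (restock 39): 34 + 39 = 73
  Event 7 (restock 33): 73 + 33 = 106
  Event 8 (sale 7): sell min(7,106)=7. stock: 106 - 7 = 99. total_sold = 32
Final: stock = 99, total_sold = 32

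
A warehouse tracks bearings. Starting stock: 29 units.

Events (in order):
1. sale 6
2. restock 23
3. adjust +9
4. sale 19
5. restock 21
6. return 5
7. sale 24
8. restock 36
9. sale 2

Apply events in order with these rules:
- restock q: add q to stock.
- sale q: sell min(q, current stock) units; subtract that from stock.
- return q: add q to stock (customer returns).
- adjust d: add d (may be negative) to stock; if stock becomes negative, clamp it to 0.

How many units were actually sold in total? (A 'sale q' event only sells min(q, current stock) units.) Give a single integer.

Processing events:
Start: stock = 29
  Event 1 (sale 6): sell min(6,29)=6. stock: 29 - 6 = 23. total_sold = 6
  Event 2 (restock 23): 23 + 23 = 46
  Event 3 (adjust +9): 46 + 9 = 55
  Event 4 (sale 19): sell min(19,55)=19. stock: 55 - 19 = 36. total_sold = 25
  Event 5 (restock 21): 36 + 21 = 57
  Event 6 (return 5): 57 + 5 = 62
  Event 7 (sale 24): sell min(24,62)=24. stock: 62 - 24 = 38. total_sold = 49
  Event 8 (restock 36): 38 + 36 = 74
  Event 9 (sale 2): sell min(2,74)=2. stock: 74 - 2 = 72. total_sold = 51
Final: stock = 72, total_sold = 51

Answer: 51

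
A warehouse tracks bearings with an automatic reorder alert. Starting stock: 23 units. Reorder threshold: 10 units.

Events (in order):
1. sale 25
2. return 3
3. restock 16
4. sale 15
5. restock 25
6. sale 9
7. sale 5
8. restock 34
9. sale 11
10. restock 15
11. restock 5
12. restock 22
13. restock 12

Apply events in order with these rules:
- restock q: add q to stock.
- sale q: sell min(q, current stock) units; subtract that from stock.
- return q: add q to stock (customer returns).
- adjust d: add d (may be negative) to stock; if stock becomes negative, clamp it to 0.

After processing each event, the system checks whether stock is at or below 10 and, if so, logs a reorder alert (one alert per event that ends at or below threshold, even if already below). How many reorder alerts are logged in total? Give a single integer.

Answer: 3

Derivation:
Processing events:
Start: stock = 23
  Event 1 (sale 25): sell min(25,23)=23. stock: 23 - 23 = 0. total_sold = 23
  Event 2 (return 3): 0 + 3 = 3
  Event 3 (restock 16): 3 + 16 = 19
  Event 4 (sale 15): sell min(15,19)=15. stock: 19 - 15 = 4. total_sold = 38
  Event 5 (restock 25): 4 + 25 = 29
  Event 6 (sale 9): sell min(9,29)=9. stock: 29 - 9 = 20. total_sold = 47
  Event 7 (sale 5): sell min(5,20)=5. stock: 20 - 5 = 15. total_sold = 52
  Event 8 (restock 34): 15 + 34 = 49
  Event 9 (sale 11): sell min(11,49)=11. stock: 49 - 11 = 38. total_sold = 63
  Event 10 (restock 15): 38 + 15 = 53
  Event 11 (restock 5): 53 + 5 = 58
  Event 12 (restock 22): 58 + 22 = 80
  Event 13 (restock 12): 80 + 12 = 92
Final: stock = 92, total_sold = 63

Checking against threshold 10:
  After event 1: stock=0 <= 10 -> ALERT
  After event 2: stock=3 <= 10 -> ALERT
  After event 3: stock=19 > 10
  After event 4: stock=4 <= 10 -> ALERT
  After event 5: stock=29 > 10
  After event 6: stock=20 > 10
  After event 7: stock=15 > 10
  After event 8: stock=49 > 10
  After event 9: stock=38 > 10
  After event 10: stock=53 > 10
  After event 11: stock=58 > 10
  After event 12: stock=80 > 10
  After event 13: stock=92 > 10
Alert events: [1, 2, 4]. Count = 3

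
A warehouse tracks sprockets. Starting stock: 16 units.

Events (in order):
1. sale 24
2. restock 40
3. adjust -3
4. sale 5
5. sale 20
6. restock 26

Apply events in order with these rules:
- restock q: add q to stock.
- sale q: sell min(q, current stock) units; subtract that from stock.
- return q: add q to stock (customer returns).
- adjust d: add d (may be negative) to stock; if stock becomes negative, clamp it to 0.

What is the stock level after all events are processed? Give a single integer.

Answer: 38

Derivation:
Processing events:
Start: stock = 16
  Event 1 (sale 24): sell min(24,16)=16. stock: 16 - 16 = 0. total_sold = 16
  Event 2 (restock 40): 0 + 40 = 40
  Event 3 (adjust -3): 40 + -3 = 37
  Event 4 (sale 5): sell min(5,37)=5. stock: 37 - 5 = 32. total_sold = 21
  Event 5 (sale 20): sell min(20,32)=20. stock: 32 - 20 = 12. total_sold = 41
  Event 6 (restock 26): 12 + 26 = 38
Final: stock = 38, total_sold = 41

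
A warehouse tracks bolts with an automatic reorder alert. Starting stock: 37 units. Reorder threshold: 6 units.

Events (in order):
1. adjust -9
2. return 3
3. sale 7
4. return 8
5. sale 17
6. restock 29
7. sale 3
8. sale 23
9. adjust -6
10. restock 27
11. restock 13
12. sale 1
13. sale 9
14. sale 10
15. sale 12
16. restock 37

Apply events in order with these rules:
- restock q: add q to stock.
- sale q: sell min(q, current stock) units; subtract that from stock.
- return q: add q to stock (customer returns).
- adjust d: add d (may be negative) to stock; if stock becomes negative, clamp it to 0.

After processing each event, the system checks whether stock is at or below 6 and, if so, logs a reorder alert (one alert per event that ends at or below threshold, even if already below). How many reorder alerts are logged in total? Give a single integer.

Processing events:
Start: stock = 37
  Event 1 (adjust -9): 37 + -9 = 28
  Event 2 (return 3): 28 + 3 = 31
  Event 3 (sale 7): sell min(7,31)=7. stock: 31 - 7 = 24. total_sold = 7
  Event 4 (return 8): 24 + 8 = 32
  Event 5 (sale 17): sell min(17,32)=17. stock: 32 - 17 = 15. total_sold = 24
  Event 6 (restock 29): 15 + 29 = 44
  Event 7 (sale 3): sell min(3,44)=3. stock: 44 - 3 = 41. total_sold = 27
  Event 8 (sale 23): sell min(23,41)=23. stock: 41 - 23 = 18. total_sold = 50
  Event 9 (adjust -6): 18 + -6 = 12
  Event 10 (restock 27): 12 + 27 = 39
  Event 11 (restock 13): 39 + 13 = 52
  Event 12 (sale 1): sell min(1,52)=1. stock: 52 - 1 = 51. total_sold = 51
  Event 13 (sale 9): sell min(9,51)=9. stock: 51 - 9 = 42. total_sold = 60
  Event 14 (sale 10): sell min(10,42)=10. stock: 42 - 10 = 32. total_sold = 70
  Event 15 (sale 12): sell min(12,32)=12. stock: 32 - 12 = 20. total_sold = 82
  Event 16 (restock 37): 20 + 37 = 57
Final: stock = 57, total_sold = 82

Checking against threshold 6:
  After event 1: stock=28 > 6
  After event 2: stock=31 > 6
  After event 3: stock=24 > 6
  After event 4: stock=32 > 6
  After event 5: stock=15 > 6
  After event 6: stock=44 > 6
  After event 7: stock=41 > 6
  After event 8: stock=18 > 6
  After event 9: stock=12 > 6
  After event 10: stock=39 > 6
  After event 11: stock=52 > 6
  After event 12: stock=51 > 6
  After event 13: stock=42 > 6
  After event 14: stock=32 > 6
  After event 15: stock=20 > 6
  After event 16: stock=57 > 6
Alert events: []. Count = 0

Answer: 0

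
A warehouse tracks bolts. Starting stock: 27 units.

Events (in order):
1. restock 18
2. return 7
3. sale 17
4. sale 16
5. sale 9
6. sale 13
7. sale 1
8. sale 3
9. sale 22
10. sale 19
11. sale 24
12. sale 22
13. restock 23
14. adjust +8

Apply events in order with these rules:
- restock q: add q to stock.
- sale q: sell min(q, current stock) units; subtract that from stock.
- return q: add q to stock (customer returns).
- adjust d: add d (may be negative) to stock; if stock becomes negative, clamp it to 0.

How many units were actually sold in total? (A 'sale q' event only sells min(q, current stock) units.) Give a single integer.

Processing events:
Start: stock = 27
  Event 1 (restock 18): 27 + 18 = 45
  Event 2 (return 7): 45 + 7 = 52
  Event 3 (sale 17): sell min(17,52)=17. stock: 52 - 17 = 35. total_sold = 17
  Event 4 (sale 16): sell min(16,35)=16. stock: 35 - 16 = 19. total_sold = 33
  Event 5 (sale 9): sell min(9,19)=9. stock: 19 - 9 = 10. total_sold = 42
  Event 6 (sale 13): sell min(13,10)=10. stock: 10 - 10 = 0. total_sold = 52
  Event 7 (sale 1): sell min(1,0)=0. stock: 0 - 0 = 0. total_sold = 52
  Event 8 (sale 3): sell min(3,0)=0. stock: 0 - 0 = 0. total_sold = 52
  Event 9 (sale 22): sell min(22,0)=0. stock: 0 - 0 = 0. total_sold = 52
  Event 10 (sale 19): sell min(19,0)=0. stock: 0 - 0 = 0. total_sold = 52
  Event 11 (sale 24): sell min(24,0)=0. stock: 0 - 0 = 0. total_sold = 52
  Event 12 (sale 22): sell min(22,0)=0. stock: 0 - 0 = 0. total_sold = 52
  Event 13 (restock 23): 0 + 23 = 23
  Event 14 (adjust +8): 23 + 8 = 31
Final: stock = 31, total_sold = 52

Answer: 52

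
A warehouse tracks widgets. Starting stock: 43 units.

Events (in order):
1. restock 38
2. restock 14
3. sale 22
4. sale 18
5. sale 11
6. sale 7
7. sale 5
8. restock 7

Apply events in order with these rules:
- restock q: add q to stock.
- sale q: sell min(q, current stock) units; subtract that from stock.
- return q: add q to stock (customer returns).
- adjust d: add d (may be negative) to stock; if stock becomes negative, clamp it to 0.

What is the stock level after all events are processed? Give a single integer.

Processing events:
Start: stock = 43
  Event 1 (restock 38): 43 + 38 = 81
  Event 2 (restock 14): 81 + 14 = 95
  Event 3 (sale 22): sell min(22,95)=22. stock: 95 - 22 = 73. total_sold = 22
  Event 4 (sale 18): sell min(18,73)=18. stock: 73 - 18 = 55. total_sold = 40
  Event 5 (sale 11): sell min(11,55)=11. stock: 55 - 11 = 44. total_sold = 51
  Event 6 (sale 7): sell min(7,44)=7. stock: 44 - 7 = 37. total_sold = 58
  Event 7 (sale 5): sell min(5,37)=5. stock: 37 - 5 = 32. total_sold = 63
  Event 8 (restock 7): 32 + 7 = 39
Final: stock = 39, total_sold = 63

Answer: 39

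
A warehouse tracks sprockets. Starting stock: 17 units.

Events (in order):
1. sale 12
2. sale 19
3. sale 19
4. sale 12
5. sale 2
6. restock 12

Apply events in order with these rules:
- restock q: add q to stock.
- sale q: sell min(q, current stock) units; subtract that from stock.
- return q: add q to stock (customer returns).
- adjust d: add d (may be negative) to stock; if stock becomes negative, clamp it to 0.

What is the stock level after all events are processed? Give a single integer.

Processing events:
Start: stock = 17
  Event 1 (sale 12): sell min(12,17)=12. stock: 17 - 12 = 5. total_sold = 12
  Event 2 (sale 19): sell min(19,5)=5. stock: 5 - 5 = 0. total_sold = 17
  Event 3 (sale 19): sell min(19,0)=0. stock: 0 - 0 = 0. total_sold = 17
  Event 4 (sale 12): sell min(12,0)=0. stock: 0 - 0 = 0. total_sold = 17
  Event 5 (sale 2): sell min(2,0)=0. stock: 0 - 0 = 0. total_sold = 17
  Event 6 (restock 12): 0 + 12 = 12
Final: stock = 12, total_sold = 17

Answer: 12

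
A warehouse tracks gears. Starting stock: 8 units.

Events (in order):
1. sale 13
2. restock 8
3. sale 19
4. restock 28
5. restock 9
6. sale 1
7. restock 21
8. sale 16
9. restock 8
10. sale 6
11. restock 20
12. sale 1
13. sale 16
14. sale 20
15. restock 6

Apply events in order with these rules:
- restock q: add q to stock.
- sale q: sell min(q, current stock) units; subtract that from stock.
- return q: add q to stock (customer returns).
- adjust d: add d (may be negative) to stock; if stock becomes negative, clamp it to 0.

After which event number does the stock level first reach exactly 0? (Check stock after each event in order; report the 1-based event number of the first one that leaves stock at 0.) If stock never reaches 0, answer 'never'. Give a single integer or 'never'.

Processing events:
Start: stock = 8
  Event 1 (sale 13): sell min(13,8)=8. stock: 8 - 8 = 0. total_sold = 8
  Event 2 (restock 8): 0 + 8 = 8
  Event 3 (sale 19): sell min(19,8)=8. stock: 8 - 8 = 0. total_sold = 16
  Event 4 (restock 28): 0 + 28 = 28
  Event 5 (restock 9): 28 + 9 = 37
  Event 6 (sale 1): sell min(1,37)=1. stock: 37 - 1 = 36. total_sold = 17
  Event 7 (restock 21): 36 + 21 = 57
  Event 8 (sale 16): sell min(16,57)=16. stock: 57 - 16 = 41. total_sold = 33
  Event 9 (restock 8): 41 + 8 = 49
  Event 10 (sale 6): sell min(6,49)=6. stock: 49 - 6 = 43. total_sold = 39
  Event 11 (restock 20): 43 + 20 = 63
  Event 12 (sale 1): sell min(1,63)=1. stock: 63 - 1 = 62. total_sold = 40
  Event 13 (sale 16): sell min(16,62)=16. stock: 62 - 16 = 46. total_sold = 56
  Event 14 (sale 20): sell min(20,46)=20. stock: 46 - 20 = 26. total_sold = 76
  Event 15 (restock 6): 26 + 6 = 32
Final: stock = 32, total_sold = 76

First zero at event 1.

Answer: 1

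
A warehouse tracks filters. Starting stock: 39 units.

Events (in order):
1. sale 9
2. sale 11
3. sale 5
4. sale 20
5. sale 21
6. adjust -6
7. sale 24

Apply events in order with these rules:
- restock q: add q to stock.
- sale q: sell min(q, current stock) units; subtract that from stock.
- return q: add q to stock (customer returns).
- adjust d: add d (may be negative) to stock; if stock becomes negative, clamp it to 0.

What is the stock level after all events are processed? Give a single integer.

Processing events:
Start: stock = 39
  Event 1 (sale 9): sell min(9,39)=9. stock: 39 - 9 = 30. total_sold = 9
  Event 2 (sale 11): sell min(11,30)=11. stock: 30 - 11 = 19. total_sold = 20
  Event 3 (sale 5): sell min(5,19)=5. stock: 19 - 5 = 14. total_sold = 25
  Event 4 (sale 20): sell min(20,14)=14. stock: 14 - 14 = 0. total_sold = 39
  Event 5 (sale 21): sell min(21,0)=0. stock: 0 - 0 = 0. total_sold = 39
  Event 6 (adjust -6): 0 + -6 = 0 (clamped to 0)
  Event 7 (sale 24): sell min(24,0)=0. stock: 0 - 0 = 0. total_sold = 39
Final: stock = 0, total_sold = 39

Answer: 0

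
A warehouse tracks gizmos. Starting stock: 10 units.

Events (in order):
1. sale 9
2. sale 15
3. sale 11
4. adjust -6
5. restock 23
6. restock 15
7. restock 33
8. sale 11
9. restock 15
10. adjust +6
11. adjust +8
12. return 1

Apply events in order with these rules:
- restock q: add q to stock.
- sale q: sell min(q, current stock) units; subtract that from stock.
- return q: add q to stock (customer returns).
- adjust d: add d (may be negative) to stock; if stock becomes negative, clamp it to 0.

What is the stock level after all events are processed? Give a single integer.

Processing events:
Start: stock = 10
  Event 1 (sale 9): sell min(9,10)=9. stock: 10 - 9 = 1. total_sold = 9
  Event 2 (sale 15): sell min(15,1)=1. stock: 1 - 1 = 0. total_sold = 10
  Event 3 (sale 11): sell min(11,0)=0. stock: 0 - 0 = 0. total_sold = 10
  Event 4 (adjust -6): 0 + -6 = 0 (clamped to 0)
  Event 5 (restock 23): 0 + 23 = 23
  Event 6 (restock 15): 23 + 15 = 38
  Event 7 (restock 33): 38 + 33 = 71
  Event 8 (sale 11): sell min(11,71)=11. stock: 71 - 11 = 60. total_sold = 21
  Event 9 (restock 15): 60 + 15 = 75
  Event 10 (adjust +6): 75 + 6 = 81
  Event 11 (adjust +8): 81 + 8 = 89
  Event 12 (return 1): 89 + 1 = 90
Final: stock = 90, total_sold = 21

Answer: 90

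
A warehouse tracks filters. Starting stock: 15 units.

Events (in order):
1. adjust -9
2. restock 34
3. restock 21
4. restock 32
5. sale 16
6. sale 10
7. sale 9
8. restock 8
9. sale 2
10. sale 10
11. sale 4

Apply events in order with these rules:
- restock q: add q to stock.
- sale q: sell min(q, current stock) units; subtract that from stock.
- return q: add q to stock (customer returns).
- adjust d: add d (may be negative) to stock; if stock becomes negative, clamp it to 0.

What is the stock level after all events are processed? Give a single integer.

Processing events:
Start: stock = 15
  Event 1 (adjust -9): 15 + -9 = 6
  Event 2 (restock 34): 6 + 34 = 40
  Event 3 (restock 21): 40 + 21 = 61
  Event 4 (restock 32): 61 + 32 = 93
  Event 5 (sale 16): sell min(16,93)=16. stock: 93 - 16 = 77. total_sold = 16
  Event 6 (sale 10): sell min(10,77)=10. stock: 77 - 10 = 67. total_sold = 26
  Event 7 (sale 9): sell min(9,67)=9. stock: 67 - 9 = 58. total_sold = 35
  Event 8 (restock 8): 58 + 8 = 66
  Event 9 (sale 2): sell min(2,66)=2. stock: 66 - 2 = 64. total_sold = 37
  Event 10 (sale 10): sell min(10,64)=10. stock: 64 - 10 = 54. total_sold = 47
  Event 11 (sale 4): sell min(4,54)=4. stock: 54 - 4 = 50. total_sold = 51
Final: stock = 50, total_sold = 51

Answer: 50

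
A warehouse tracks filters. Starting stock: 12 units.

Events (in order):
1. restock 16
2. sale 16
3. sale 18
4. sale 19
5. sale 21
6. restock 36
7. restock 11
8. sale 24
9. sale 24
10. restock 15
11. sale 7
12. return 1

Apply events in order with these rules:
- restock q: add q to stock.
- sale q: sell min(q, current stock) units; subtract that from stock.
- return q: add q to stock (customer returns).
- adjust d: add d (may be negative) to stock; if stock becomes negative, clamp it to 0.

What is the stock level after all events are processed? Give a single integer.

Processing events:
Start: stock = 12
  Event 1 (restock 16): 12 + 16 = 28
  Event 2 (sale 16): sell min(16,28)=16. stock: 28 - 16 = 12. total_sold = 16
  Event 3 (sale 18): sell min(18,12)=12. stock: 12 - 12 = 0. total_sold = 28
  Event 4 (sale 19): sell min(19,0)=0. stock: 0 - 0 = 0. total_sold = 28
  Event 5 (sale 21): sell min(21,0)=0. stock: 0 - 0 = 0. total_sold = 28
  Event 6 (restock 36): 0 + 36 = 36
  Event 7 (restock 11): 36 + 11 = 47
  Event 8 (sale 24): sell min(24,47)=24. stock: 47 - 24 = 23. total_sold = 52
  Event 9 (sale 24): sell min(24,23)=23. stock: 23 - 23 = 0. total_sold = 75
  Event 10 (restock 15): 0 + 15 = 15
  Event 11 (sale 7): sell min(7,15)=7. stock: 15 - 7 = 8. total_sold = 82
  Event 12 (return 1): 8 + 1 = 9
Final: stock = 9, total_sold = 82

Answer: 9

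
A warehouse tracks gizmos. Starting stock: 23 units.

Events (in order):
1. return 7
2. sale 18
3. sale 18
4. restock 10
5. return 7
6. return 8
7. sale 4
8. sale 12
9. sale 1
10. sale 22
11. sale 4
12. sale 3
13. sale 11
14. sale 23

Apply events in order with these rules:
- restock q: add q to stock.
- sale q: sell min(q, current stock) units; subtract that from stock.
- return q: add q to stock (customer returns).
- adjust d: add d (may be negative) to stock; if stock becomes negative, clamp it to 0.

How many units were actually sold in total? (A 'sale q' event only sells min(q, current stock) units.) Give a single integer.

Processing events:
Start: stock = 23
  Event 1 (return 7): 23 + 7 = 30
  Event 2 (sale 18): sell min(18,30)=18. stock: 30 - 18 = 12. total_sold = 18
  Event 3 (sale 18): sell min(18,12)=12. stock: 12 - 12 = 0. total_sold = 30
  Event 4 (restock 10): 0 + 10 = 10
  Event 5 (return 7): 10 + 7 = 17
  Event 6 (return 8): 17 + 8 = 25
  Event 7 (sale 4): sell min(4,25)=4. stock: 25 - 4 = 21. total_sold = 34
  Event 8 (sale 12): sell min(12,21)=12. stock: 21 - 12 = 9. total_sold = 46
  Event 9 (sale 1): sell min(1,9)=1. stock: 9 - 1 = 8. total_sold = 47
  Event 10 (sale 22): sell min(22,8)=8. stock: 8 - 8 = 0. total_sold = 55
  Event 11 (sale 4): sell min(4,0)=0. stock: 0 - 0 = 0. total_sold = 55
  Event 12 (sale 3): sell min(3,0)=0. stock: 0 - 0 = 0. total_sold = 55
  Event 13 (sale 11): sell min(11,0)=0. stock: 0 - 0 = 0. total_sold = 55
  Event 14 (sale 23): sell min(23,0)=0. stock: 0 - 0 = 0. total_sold = 55
Final: stock = 0, total_sold = 55

Answer: 55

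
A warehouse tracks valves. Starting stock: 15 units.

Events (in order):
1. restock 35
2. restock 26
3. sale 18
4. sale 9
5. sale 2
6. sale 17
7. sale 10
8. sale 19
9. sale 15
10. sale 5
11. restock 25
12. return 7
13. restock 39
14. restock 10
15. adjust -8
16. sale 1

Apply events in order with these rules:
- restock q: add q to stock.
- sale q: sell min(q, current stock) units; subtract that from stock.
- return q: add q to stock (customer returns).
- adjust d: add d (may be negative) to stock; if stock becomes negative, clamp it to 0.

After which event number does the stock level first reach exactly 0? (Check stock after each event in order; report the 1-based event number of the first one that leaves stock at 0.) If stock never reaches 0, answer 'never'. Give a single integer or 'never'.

Processing events:
Start: stock = 15
  Event 1 (restock 35): 15 + 35 = 50
  Event 2 (restock 26): 50 + 26 = 76
  Event 3 (sale 18): sell min(18,76)=18. stock: 76 - 18 = 58. total_sold = 18
  Event 4 (sale 9): sell min(9,58)=9. stock: 58 - 9 = 49. total_sold = 27
  Event 5 (sale 2): sell min(2,49)=2. stock: 49 - 2 = 47. total_sold = 29
  Event 6 (sale 17): sell min(17,47)=17. stock: 47 - 17 = 30. total_sold = 46
  Event 7 (sale 10): sell min(10,30)=10. stock: 30 - 10 = 20. total_sold = 56
  Event 8 (sale 19): sell min(19,20)=19. stock: 20 - 19 = 1. total_sold = 75
  Event 9 (sale 15): sell min(15,1)=1. stock: 1 - 1 = 0. total_sold = 76
  Event 10 (sale 5): sell min(5,0)=0. stock: 0 - 0 = 0. total_sold = 76
  Event 11 (restock 25): 0 + 25 = 25
  Event 12 (return 7): 25 + 7 = 32
  Event 13 (restock 39): 32 + 39 = 71
  Event 14 (restock 10): 71 + 10 = 81
  Event 15 (adjust -8): 81 + -8 = 73
  Event 16 (sale 1): sell min(1,73)=1. stock: 73 - 1 = 72. total_sold = 77
Final: stock = 72, total_sold = 77

First zero at event 9.

Answer: 9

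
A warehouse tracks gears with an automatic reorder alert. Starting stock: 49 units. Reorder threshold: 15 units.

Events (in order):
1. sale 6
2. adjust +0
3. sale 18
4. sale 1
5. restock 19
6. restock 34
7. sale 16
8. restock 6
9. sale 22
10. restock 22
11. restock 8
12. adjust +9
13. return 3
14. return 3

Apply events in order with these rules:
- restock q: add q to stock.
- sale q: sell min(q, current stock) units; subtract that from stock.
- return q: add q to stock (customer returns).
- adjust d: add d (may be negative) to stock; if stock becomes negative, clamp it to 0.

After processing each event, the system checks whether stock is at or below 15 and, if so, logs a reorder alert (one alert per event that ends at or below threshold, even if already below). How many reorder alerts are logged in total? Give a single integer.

Answer: 0

Derivation:
Processing events:
Start: stock = 49
  Event 1 (sale 6): sell min(6,49)=6. stock: 49 - 6 = 43. total_sold = 6
  Event 2 (adjust +0): 43 + 0 = 43
  Event 3 (sale 18): sell min(18,43)=18. stock: 43 - 18 = 25. total_sold = 24
  Event 4 (sale 1): sell min(1,25)=1. stock: 25 - 1 = 24. total_sold = 25
  Event 5 (restock 19): 24 + 19 = 43
  Event 6 (restock 34): 43 + 34 = 77
  Event 7 (sale 16): sell min(16,77)=16. stock: 77 - 16 = 61. total_sold = 41
  Event 8 (restock 6): 61 + 6 = 67
  Event 9 (sale 22): sell min(22,67)=22. stock: 67 - 22 = 45. total_sold = 63
  Event 10 (restock 22): 45 + 22 = 67
  Event 11 (restock 8): 67 + 8 = 75
  Event 12 (adjust +9): 75 + 9 = 84
  Event 13 (return 3): 84 + 3 = 87
  Event 14 (return 3): 87 + 3 = 90
Final: stock = 90, total_sold = 63

Checking against threshold 15:
  After event 1: stock=43 > 15
  After event 2: stock=43 > 15
  After event 3: stock=25 > 15
  After event 4: stock=24 > 15
  After event 5: stock=43 > 15
  After event 6: stock=77 > 15
  After event 7: stock=61 > 15
  After event 8: stock=67 > 15
  After event 9: stock=45 > 15
  After event 10: stock=67 > 15
  After event 11: stock=75 > 15
  After event 12: stock=84 > 15
  After event 13: stock=87 > 15
  After event 14: stock=90 > 15
Alert events: []. Count = 0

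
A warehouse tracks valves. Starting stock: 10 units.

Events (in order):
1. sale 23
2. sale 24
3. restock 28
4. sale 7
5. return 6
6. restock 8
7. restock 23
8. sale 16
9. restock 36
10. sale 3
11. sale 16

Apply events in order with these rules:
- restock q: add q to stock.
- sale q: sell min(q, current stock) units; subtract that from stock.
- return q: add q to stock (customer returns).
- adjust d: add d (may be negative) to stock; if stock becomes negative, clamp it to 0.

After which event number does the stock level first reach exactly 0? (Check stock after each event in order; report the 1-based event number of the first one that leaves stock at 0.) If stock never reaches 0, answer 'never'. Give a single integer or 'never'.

Processing events:
Start: stock = 10
  Event 1 (sale 23): sell min(23,10)=10. stock: 10 - 10 = 0. total_sold = 10
  Event 2 (sale 24): sell min(24,0)=0. stock: 0 - 0 = 0. total_sold = 10
  Event 3 (restock 28): 0 + 28 = 28
  Event 4 (sale 7): sell min(7,28)=7. stock: 28 - 7 = 21. total_sold = 17
  Event 5 (return 6): 21 + 6 = 27
  Event 6 (restock 8): 27 + 8 = 35
  Event 7 (restock 23): 35 + 23 = 58
  Event 8 (sale 16): sell min(16,58)=16. stock: 58 - 16 = 42. total_sold = 33
  Event 9 (restock 36): 42 + 36 = 78
  Event 10 (sale 3): sell min(3,78)=3. stock: 78 - 3 = 75. total_sold = 36
  Event 11 (sale 16): sell min(16,75)=16. stock: 75 - 16 = 59. total_sold = 52
Final: stock = 59, total_sold = 52

First zero at event 1.

Answer: 1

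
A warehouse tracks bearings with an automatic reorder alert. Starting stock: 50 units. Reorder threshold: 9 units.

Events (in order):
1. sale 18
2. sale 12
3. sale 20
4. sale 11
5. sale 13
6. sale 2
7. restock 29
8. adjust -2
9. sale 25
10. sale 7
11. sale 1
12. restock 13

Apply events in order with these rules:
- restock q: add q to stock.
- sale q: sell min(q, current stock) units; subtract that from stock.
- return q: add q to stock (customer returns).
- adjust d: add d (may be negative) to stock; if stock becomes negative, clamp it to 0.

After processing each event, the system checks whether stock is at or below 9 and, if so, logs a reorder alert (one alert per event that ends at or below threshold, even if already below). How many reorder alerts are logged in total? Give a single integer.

Answer: 7

Derivation:
Processing events:
Start: stock = 50
  Event 1 (sale 18): sell min(18,50)=18. stock: 50 - 18 = 32. total_sold = 18
  Event 2 (sale 12): sell min(12,32)=12. stock: 32 - 12 = 20. total_sold = 30
  Event 3 (sale 20): sell min(20,20)=20. stock: 20 - 20 = 0. total_sold = 50
  Event 4 (sale 11): sell min(11,0)=0. stock: 0 - 0 = 0. total_sold = 50
  Event 5 (sale 13): sell min(13,0)=0. stock: 0 - 0 = 0. total_sold = 50
  Event 6 (sale 2): sell min(2,0)=0. stock: 0 - 0 = 0. total_sold = 50
  Event 7 (restock 29): 0 + 29 = 29
  Event 8 (adjust -2): 29 + -2 = 27
  Event 9 (sale 25): sell min(25,27)=25. stock: 27 - 25 = 2. total_sold = 75
  Event 10 (sale 7): sell min(7,2)=2. stock: 2 - 2 = 0. total_sold = 77
  Event 11 (sale 1): sell min(1,0)=0. stock: 0 - 0 = 0. total_sold = 77
  Event 12 (restock 13): 0 + 13 = 13
Final: stock = 13, total_sold = 77

Checking against threshold 9:
  After event 1: stock=32 > 9
  After event 2: stock=20 > 9
  After event 3: stock=0 <= 9 -> ALERT
  After event 4: stock=0 <= 9 -> ALERT
  After event 5: stock=0 <= 9 -> ALERT
  After event 6: stock=0 <= 9 -> ALERT
  After event 7: stock=29 > 9
  After event 8: stock=27 > 9
  After event 9: stock=2 <= 9 -> ALERT
  After event 10: stock=0 <= 9 -> ALERT
  After event 11: stock=0 <= 9 -> ALERT
  After event 12: stock=13 > 9
Alert events: [3, 4, 5, 6, 9, 10, 11]. Count = 7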